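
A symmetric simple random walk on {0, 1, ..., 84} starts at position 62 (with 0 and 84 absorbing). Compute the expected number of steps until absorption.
E[τ | X_0 = 62] = 1364

Let v_k = E[τ | X_0 = k]. Boundary: v_0 = v_84 = 0. Recurrence: v_k = 1 + (v_{k-1} + v_{k+1})/2 for 1 ≤ k ≤ 83. The particular solution to v_k − (v_{k-1} + v_{k+1})/2 = 1 is v_k = −k^2. Adding homogeneous solution A + B k and matching boundaries gives v_k = k (84 − k). Substituting k = 62: v_62 = 62 · 22 = 1364.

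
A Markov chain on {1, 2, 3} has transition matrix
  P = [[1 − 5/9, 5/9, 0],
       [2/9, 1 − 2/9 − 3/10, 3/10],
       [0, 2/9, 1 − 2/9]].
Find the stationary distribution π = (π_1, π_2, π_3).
π = (8/55, 4/11, 27/55)

This is a birth-death chain on three states, which satisfies detailed balance: π_1 · P_{12} = π_2 · P_{21} and π_2 · P_{23} = π_3 · P_{32}.
From π_1 · 5/9 = π_2 · 2/9: π_2/π_1 = (5/9)/(2/9) = 5/2.
From π_2 · 3/10 = π_3 · 2/9: π_3/π_2 = (3/10)/(2/9) = 27/20.
Take π_1 proportional to 1; then unnormalized π = (1, 5/2, 27/8). Normalize by dividing by the sum 55/8:
  π = (8/55, 4/11, 27/55).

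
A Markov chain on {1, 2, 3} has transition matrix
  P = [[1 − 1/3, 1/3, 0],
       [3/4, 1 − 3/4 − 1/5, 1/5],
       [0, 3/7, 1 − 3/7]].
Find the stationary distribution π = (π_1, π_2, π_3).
π = (135/223, 60/223, 28/223)

This is a birth-death chain on three states, which satisfies detailed balance: π_1 · P_{12} = π_2 · P_{21} and π_2 · P_{23} = π_3 · P_{32}.
From π_1 · 1/3 = π_2 · 3/4: π_2/π_1 = (1/3)/(3/4) = 4/9.
From π_2 · 1/5 = π_3 · 3/7: π_3/π_2 = (1/5)/(3/7) = 7/15.
Take π_1 proportional to 1; then unnormalized π = (1, 4/9, 28/135). Normalize by dividing by the sum 223/135:
  π = (135/223, 60/223, 28/223).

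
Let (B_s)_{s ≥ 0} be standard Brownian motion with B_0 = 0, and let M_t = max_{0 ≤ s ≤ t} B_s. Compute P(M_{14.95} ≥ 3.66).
P(M_{14.95} ≥ 3.66) = 2·P(B_{14.95} ≥ 3.66) = 2(1 − Φ(3.66/√14.95)) ≈ 0.3438

By the reflection principle for Brownian motion, P(M_t ≥ a) = 2 · P(B_t ≥ a) for a ≥ 0. Since B_t ~ N(0, t), P(B_t ≥ 3.66) = 1 − Φ(3.66/√t) = 1 − Φ(3.66/√14.95) = 1 − Φ(0.9466). So
  P(M_{14.95} ≥ 3.66) = 2(1 − Φ(0.9466)) ≈ 0.3438.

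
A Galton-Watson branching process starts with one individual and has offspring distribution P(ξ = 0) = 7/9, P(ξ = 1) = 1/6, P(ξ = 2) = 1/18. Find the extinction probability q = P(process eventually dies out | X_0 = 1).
q = 1

Mean offspring μ = 0·7/9 + 1·1/6 + 2·1/18 = 5/18 ≤ 1. For μ ≤ 1 with offspring not concentrated at 1, the Galton-Watson process goes extinct almost surely, so q = 1.
(Algebraic check: The pgf is f(s) = 7/9 + 1/6·s + 1/18·s². The extinction probability q is the smallest fixed point of f in [0, 1]. Setting s = f(s):
  1/18·s² + (1/6 − 1)·s + 7/9 = 0
  1/18·s² − (7/9 + 1/18)·s + 7/9 = 0
which factors as (s − 1)·(1/18·s − 7/9) = 0, giving roots s = 1 and s = (7/9)/(1/18) = 14. Since 14 ≥ 1, the smallest root in [0, 1] is s = 1.)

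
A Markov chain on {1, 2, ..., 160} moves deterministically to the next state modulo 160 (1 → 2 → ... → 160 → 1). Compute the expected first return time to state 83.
E[T_83 | X_0 = 83] = 160

The chain cycles deterministically, so starting at state 83 it returns in exactly 160 steps. Equivalently, the stationary distribution is uniform π_j = 1/160 for every state j, so by Kac's formula E[T_83] = 1/π_83 = 160.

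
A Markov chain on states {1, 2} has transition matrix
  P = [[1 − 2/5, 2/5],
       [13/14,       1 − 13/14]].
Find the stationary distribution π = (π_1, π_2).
π_1 = 65/93, π_2 = 28/93

Solve πP = π with π_1 + π_2 = 1. From πP = π: π_1 · (1 − 2/5) + π_2 · 13/14 = π_1 ⇒ π_2 · 13/14 = π_1 · 2/5 ⇒ π_2/π_1 = (2/5)/(13/14) = 28/65. Together with π_1 + π_2 = 1:
  π_1 = (13/14)/(2/5 + 13/14) = (13/14)/(93/70) = 65/93,
  π_2 = (2/5)/(2/5 + 13/14) = (2/5)/(93/70) = 28/93.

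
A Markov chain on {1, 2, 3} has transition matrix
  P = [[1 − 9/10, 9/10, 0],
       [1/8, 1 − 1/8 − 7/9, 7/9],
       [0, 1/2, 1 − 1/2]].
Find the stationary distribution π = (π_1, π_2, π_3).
π = (5/97, 36/97, 56/97)

This is a birth-death chain on three states, which satisfies detailed balance: π_1 · P_{12} = π_2 · P_{21} and π_2 · P_{23} = π_3 · P_{32}.
From π_1 · 9/10 = π_2 · 1/8: π_2/π_1 = (9/10)/(1/8) = 36/5.
From π_2 · 7/9 = π_3 · 1/2: π_3/π_2 = (7/9)/(1/2) = 14/9.
Take π_1 proportional to 1; then unnormalized π = (1, 36/5, 56/5). Normalize by dividing by the sum 97/5:
  π = (5/97, 36/97, 56/97).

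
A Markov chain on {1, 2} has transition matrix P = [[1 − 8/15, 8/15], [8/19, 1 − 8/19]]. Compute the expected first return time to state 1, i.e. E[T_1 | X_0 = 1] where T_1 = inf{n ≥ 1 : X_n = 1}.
E[T_1 | X_0 = 1] = 1/π_1 = 34/15

For an irreducible recurrent Markov chain with stationary distribution π, E[T_i | X_0 = i] = 1/π_i (Kac's formula). Here π_1 = (8/19)/(8/15 + 8/19) = (8/19)/(272/285) = 15/34, so E[T_1 | X_0 = 1] = 1/π_1 = (8/15 + 8/19)/(8/19) = (272/285)/(8/19) = 34/15.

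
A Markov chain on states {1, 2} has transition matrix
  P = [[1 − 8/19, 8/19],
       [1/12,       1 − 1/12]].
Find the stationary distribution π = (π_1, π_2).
π_1 = 19/115, π_2 = 96/115

Solve πP = π with π_1 + π_2 = 1. From πP = π: π_1 · (1 − 8/19) + π_2 · 1/12 = π_1 ⇒ π_2 · 1/12 = π_1 · 8/19 ⇒ π_2/π_1 = (8/19)/(1/12) = 96/19. Together with π_1 + π_2 = 1:
  π_1 = (1/12)/(8/19 + 1/12) = (1/12)/(115/228) = 19/115,
  π_2 = (8/19)/(8/19 + 1/12) = (8/19)/(115/228) = 96/115.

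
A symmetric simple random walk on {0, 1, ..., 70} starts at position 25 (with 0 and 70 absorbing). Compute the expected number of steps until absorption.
E[τ | X_0 = 25] = 1125

Let v_k = E[τ | X_0 = k]. Boundary: v_0 = v_70 = 0. Recurrence: v_k = 1 + (v_{k-1} + v_{k+1})/2 for 1 ≤ k ≤ 69. The particular solution to v_k − (v_{k-1} + v_{k+1})/2 = 1 is v_k = −k^2. Adding homogeneous solution A + B k and matching boundaries gives v_k = k (70 − k). Substituting k = 25: v_25 = 25 · 45 = 1125.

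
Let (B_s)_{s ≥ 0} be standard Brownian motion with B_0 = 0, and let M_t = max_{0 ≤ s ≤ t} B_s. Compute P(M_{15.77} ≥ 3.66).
P(M_{15.77} ≥ 3.66) = 2·P(B_{15.77} ≥ 3.66) = 2(1 − Φ(3.66/√15.77)) ≈ 0.3567

By the reflection principle for Brownian motion, P(M_t ≥ a) = 2 · P(B_t ≥ a) for a ≥ 0. Since B_t ~ N(0, t), P(B_t ≥ 3.66) = 1 − Φ(3.66/√t) = 1 − Φ(3.66/√15.77) = 1 − Φ(0.9216). So
  P(M_{15.77} ≥ 3.66) = 2(1 − Φ(0.9216)) ≈ 0.3567.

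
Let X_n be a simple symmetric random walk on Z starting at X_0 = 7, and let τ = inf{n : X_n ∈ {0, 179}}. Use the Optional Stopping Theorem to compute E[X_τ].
E[X_τ] = 7

X_n is a martingale and τ is a bounded-mean stopping time (indeed τ is finite a.s. with bounded expectation since the walk is in a bounded region). By the OST, E[X_τ] = E[X_0] = 7. Equivalently: E[X_τ] = 179 · P(hit 179 first) + 0 · P(hit 0 first) = 179 · (7/179) = 7.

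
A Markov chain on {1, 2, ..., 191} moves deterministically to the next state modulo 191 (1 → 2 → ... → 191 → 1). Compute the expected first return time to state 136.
E[T_136 | X_0 = 136] = 191

The chain cycles deterministically, so starting at state 136 it returns in exactly 191 steps. Equivalently, the stationary distribution is uniform π_j = 1/191 for every state j, so by Kac's formula E[T_136] = 1/π_136 = 191.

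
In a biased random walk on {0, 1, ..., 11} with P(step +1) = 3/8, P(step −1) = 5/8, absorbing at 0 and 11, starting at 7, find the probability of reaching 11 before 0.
P(hit 11 before 0) = (1 − (5/3)^7) / (1 − (5/3)^11) = 3075489/24325489

Let u_k denote P(reach 11 before 0 | start at k). Boundary: u_0 = 0, u_11 = 1. Recurrence: u_k = 3/8·u_{k+1} + 5/8·u_{k-1} for 1 ≤ k ≤ 10. Try u_k = A + B·r^k with r = q/p = (5/8)/(3/8) = 5/3. Substitution satisfies the recurrence; boundary conditions give:
  u_k = (1 − r^k) / (1 − r^N) = (1 − (5/3)^7) / (1 − (5/3)^11) = 3075489/24325489.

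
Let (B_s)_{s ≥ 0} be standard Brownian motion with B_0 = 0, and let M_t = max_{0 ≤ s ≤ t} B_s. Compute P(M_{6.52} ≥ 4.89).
P(M_{6.52} ≥ 4.89) = 2·P(B_{6.52} ≥ 4.89) = 2(1 − Φ(4.89/√6.52)) ≈ 0.0555

By the reflection principle for Brownian motion, P(M_t ≥ a) = 2 · P(B_t ≥ a) for a ≥ 0. Since B_t ~ N(0, t), P(B_t ≥ 4.89) = 1 − Φ(4.89/√t) = 1 − Φ(4.89/√6.52) = 1 − Φ(1.9151). So
  P(M_{6.52} ≥ 4.89) = 2(1 − Φ(1.9151)) ≈ 0.0555.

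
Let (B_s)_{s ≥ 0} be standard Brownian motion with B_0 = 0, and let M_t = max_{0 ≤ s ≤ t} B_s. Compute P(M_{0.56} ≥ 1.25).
P(M_{0.56} ≥ 1.25) = 2·P(B_{0.56} ≥ 1.25) = 2(1 − Φ(1.25/√0.56)) ≈ 0.0948

By the reflection principle for Brownian motion, P(M_t ≥ a) = 2 · P(B_t ≥ a) for a ≥ 0. Since B_t ~ N(0, t), P(B_t ≥ 1.25) = 1 − Φ(1.25/√t) = 1 − Φ(1.25/√0.56) = 1 − Φ(1.6704). So
  P(M_{0.56} ≥ 1.25) = 2(1 − Φ(1.6704)) ≈ 0.0948.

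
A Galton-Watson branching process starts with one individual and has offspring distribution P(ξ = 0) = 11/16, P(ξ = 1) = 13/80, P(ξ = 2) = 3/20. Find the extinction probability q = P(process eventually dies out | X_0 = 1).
q = 1

Mean offspring μ = 0·11/16 + 1·13/80 + 2·3/20 = 37/80 ≤ 1. For μ ≤ 1 with offspring not concentrated at 1, the Galton-Watson process goes extinct almost surely, so q = 1.
(Algebraic check: The pgf is f(s) = 11/16 + 13/80·s + 3/20·s². The extinction probability q is the smallest fixed point of f in [0, 1]. Setting s = f(s):
  3/20·s² + (13/80 − 1)·s + 11/16 = 0
  3/20·s² − (11/16 + 3/20)·s + 11/16 = 0
which factors as (s − 1)·(3/20·s − 11/16) = 0, giving roots s = 1 and s = (11/16)/(3/20) = 55/12. Since 55/12 ≥ 1, the smallest root in [0, 1] is s = 1.)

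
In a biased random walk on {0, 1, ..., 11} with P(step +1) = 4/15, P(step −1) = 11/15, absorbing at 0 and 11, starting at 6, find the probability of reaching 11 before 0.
P(hit 11 before 0) = (1 − (11/4)^6) / (1 − (11/4)^11) = 258554880/40758210901

Let u_k denote P(reach 11 before 0 | start at k). Boundary: u_0 = 0, u_11 = 1. Recurrence: u_k = 4/15·u_{k+1} + 11/15·u_{k-1} for 1 ≤ k ≤ 10. Try u_k = A + B·r^k with r = q/p = (11/15)/(4/15) = 11/4. Substitution satisfies the recurrence; boundary conditions give:
  u_k = (1 − r^k) / (1 − r^N) = (1 − (11/4)^6) / (1 − (11/4)^11) = 258554880/40758210901.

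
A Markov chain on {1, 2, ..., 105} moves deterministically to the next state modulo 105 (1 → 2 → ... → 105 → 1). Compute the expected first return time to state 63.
E[T_63 | X_0 = 63] = 105

The chain cycles deterministically, so starting at state 63 it returns in exactly 105 steps. Equivalently, the stationary distribution is uniform π_j = 1/105 for every state j, so by Kac's formula E[T_63] = 1/π_63 = 105.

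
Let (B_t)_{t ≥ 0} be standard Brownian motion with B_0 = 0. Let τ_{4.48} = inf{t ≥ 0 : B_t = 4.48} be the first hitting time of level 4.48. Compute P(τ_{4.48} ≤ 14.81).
P(τ_{4.48} ≤ 14.81) = 2(1 − Φ(4.48/√14.81)) = 2(1 − Φ(1.1641)) ≈ 0.2444

By the reflection principle for standard BM, P(τ_b ≤ t) = 2 · P(B_t ≥ b). Since B_t ~ N(0, t), P(B_t ≥ 4.48) = 1 − Φ(4.48/√t) = 1 − Φ(4.48/√14.81) = 1 − Φ(1.1641) ≈ 0.12219. Doubling: P(τ_{4.48} ≤ 14.81) ≈ 2 · 0.12219 = 0.24438 ≈ 0.2444.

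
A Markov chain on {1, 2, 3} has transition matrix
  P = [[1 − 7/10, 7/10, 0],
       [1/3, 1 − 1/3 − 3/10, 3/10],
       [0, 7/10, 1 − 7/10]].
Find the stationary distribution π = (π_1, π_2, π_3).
π = (1/4, 21/40, 9/40)

This is a birth-death chain on three states, which satisfies detailed balance: π_1 · P_{12} = π_2 · P_{21} and π_2 · P_{23} = π_3 · P_{32}.
From π_1 · 7/10 = π_2 · 1/3: π_2/π_1 = (7/10)/(1/3) = 21/10.
From π_2 · 3/10 = π_3 · 7/10: π_3/π_2 = (3/10)/(7/10) = 3/7.
Take π_1 proportional to 1; then unnormalized π = (1, 21/10, 9/10). Normalize by dividing by the sum 4:
  π = (1/4, 21/40, 9/40).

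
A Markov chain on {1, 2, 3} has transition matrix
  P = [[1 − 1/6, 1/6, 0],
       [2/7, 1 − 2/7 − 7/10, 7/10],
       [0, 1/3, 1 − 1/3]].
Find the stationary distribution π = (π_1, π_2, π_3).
π = (120/337, 70/337, 147/337)

This is a birth-death chain on three states, which satisfies detailed balance: π_1 · P_{12} = π_2 · P_{21} and π_2 · P_{23} = π_3 · P_{32}.
From π_1 · 1/6 = π_2 · 2/7: π_2/π_1 = (1/6)/(2/7) = 7/12.
From π_2 · 7/10 = π_3 · 1/3: π_3/π_2 = (7/10)/(1/3) = 21/10.
Take π_1 proportional to 1; then unnormalized π = (1, 7/12, 49/40). Normalize by dividing by the sum 337/120:
  π = (120/337, 70/337, 147/337).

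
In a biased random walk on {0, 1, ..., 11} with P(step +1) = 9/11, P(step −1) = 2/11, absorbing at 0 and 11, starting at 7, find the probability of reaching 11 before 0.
P(hit 11 before 0) = (1 − (2/9)^7) / (1 − (2/9)^11) = 4482888543/4483008223

Let u_k denote P(reach 11 before 0 | start at k). Boundary: u_0 = 0, u_11 = 1. Recurrence: u_k = 9/11·u_{k+1} + 2/11·u_{k-1} for 1 ≤ k ≤ 10. Try u_k = A + B·r^k with r = q/p = (2/11)/(9/11) = 2/9. Substitution satisfies the recurrence; boundary conditions give:
  u_k = (1 − r^k) / (1 − r^N) = (1 − (2/9)^7) / (1 − (2/9)^11) = 4482888543/4483008223.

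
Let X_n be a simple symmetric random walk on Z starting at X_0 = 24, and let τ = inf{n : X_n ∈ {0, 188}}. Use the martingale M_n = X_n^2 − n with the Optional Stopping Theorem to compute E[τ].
E[τ] = 3936

M_n = X_n^2 − n is a martingale (since E[X_{n+1}^2 | F_n] = X_n^2 + 1). By OST (τ has finite mean in a bounded region), E[M_τ] = E[M_0] = X_0^2 − 0 = 24^2 = 576. Also E[M_τ] = E[X_τ^2] − E[τ]. The walk exits at 0 or 188, with P(hit 188 first) = 24/188, so E[X_τ^2] = 188^2 · 24/188 + 0 = 4512. Thus E[τ] = E[X_τ^2] − E[M_τ] = 4512 − 576 = 3936 = 24(188 − 24) = 3936.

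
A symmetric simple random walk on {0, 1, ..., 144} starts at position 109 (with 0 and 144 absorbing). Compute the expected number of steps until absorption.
E[τ | X_0 = 109] = 3815

Let v_k = E[τ | X_0 = k]. Boundary: v_0 = v_144 = 0. Recurrence: v_k = 1 + (v_{k-1} + v_{k+1})/2 for 1 ≤ k ≤ 143. The particular solution to v_k − (v_{k-1} + v_{k+1})/2 = 1 is v_k = −k^2. Adding homogeneous solution A + B k and matching boundaries gives v_k = k (144 − k). Substituting k = 109: v_109 = 109 · 35 = 3815.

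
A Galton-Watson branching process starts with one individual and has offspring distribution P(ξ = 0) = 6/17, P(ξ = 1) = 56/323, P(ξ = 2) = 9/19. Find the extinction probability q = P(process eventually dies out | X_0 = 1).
q = 38/51

The pgf is f(s) = 6/17 + 56/323·s + 9/19·s². The extinction probability q is the smallest fixed point of f in [0, 1]. Setting s = f(s):
  9/19·s² + (56/323 − 1)·s + 6/17 = 0
  9/19·s² − (6/17 + 9/19)·s + 6/17 = 0
which factors as (s − 1)·(9/19·s − 6/17) = 0, giving roots s = 1 and s = (6/17)/(9/19) = 38/51.
Mean offspring μ = 56/323 + 2·9/19 = 362/323 > 1 (supercritical), so q < 1. The extinction probability is the smaller root: q = (6/17)/(9/19) = 38/51.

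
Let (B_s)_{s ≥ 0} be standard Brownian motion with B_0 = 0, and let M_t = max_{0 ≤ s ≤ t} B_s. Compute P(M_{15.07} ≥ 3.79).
P(M_{15.07} ≥ 3.79) = 2·P(B_{15.07} ≥ 3.79) = 2(1 − Φ(3.79/√15.07)) ≈ 0.3289

By the reflection principle for Brownian motion, P(M_t ≥ a) = 2 · P(B_t ≥ a) for a ≥ 0. Since B_t ~ N(0, t), P(B_t ≥ 3.79) = 1 − Φ(3.79/√t) = 1 − Φ(3.79/√15.07) = 1 − Φ(0.9763). So
  P(M_{15.07} ≥ 3.79) = 2(1 − Φ(0.9763)) ≈ 0.3289.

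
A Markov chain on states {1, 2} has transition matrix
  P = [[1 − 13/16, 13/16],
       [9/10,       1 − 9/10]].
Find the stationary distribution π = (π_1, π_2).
π_1 = 72/137, π_2 = 65/137

Solve πP = π with π_1 + π_2 = 1. From πP = π: π_1 · (1 − 13/16) + π_2 · 9/10 = π_1 ⇒ π_2 · 9/10 = π_1 · 13/16 ⇒ π_2/π_1 = (13/16)/(9/10) = 65/72. Together with π_1 + π_2 = 1:
  π_1 = (9/10)/(13/16 + 9/10) = (9/10)/(137/80) = 72/137,
  π_2 = (13/16)/(13/16 + 9/10) = (13/16)/(137/80) = 65/137.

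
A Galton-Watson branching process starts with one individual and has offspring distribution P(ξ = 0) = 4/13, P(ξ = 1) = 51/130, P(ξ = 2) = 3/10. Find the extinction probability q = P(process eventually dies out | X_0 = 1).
q = 1

Mean offspring μ = 0·4/13 + 1·51/130 + 2·3/10 = 129/130 ≤ 1. For μ ≤ 1 with offspring not concentrated at 1, the Galton-Watson process goes extinct almost surely, so q = 1.
(Algebraic check: The pgf is f(s) = 4/13 + 51/130·s + 3/10·s². The extinction probability q is the smallest fixed point of f in [0, 1]. Setting s = f(s):
  3/10·s² + (51/130 − 1)·s + 4/13 = 0
  3/10·s² − (4/13 + 3/10)·s + 4/13 = 0
which factors as (s − 1)·(3/10·s − 4/13) = 0, giving roots s = 1 and s = (4/13)/(3/10) = 40/39. Since 40/39 ≥ 1, the smallest root in [0, 1] is s = 1.)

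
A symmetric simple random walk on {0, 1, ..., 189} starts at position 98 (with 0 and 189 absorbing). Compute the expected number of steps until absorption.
E[τ | X_0 = 98] = 8918

Let v_k = E[τ | X_0 = k]. Boundary: v_0 = v_189 = 0. Recurrence: v_k = 1 + (v_{k-1} + v_{k+1})/2 for 1 ≤ k ≤ 188. The particular solution to v_k − (v_{k-1} + v_{k+1})/2 = 1 is v_k = −k^2. Adding homogeneous solution A + B k and matching boundaries gives v_k = k (189 − k). Substituting k = 98: v_98 = 98 · 91 = 8918.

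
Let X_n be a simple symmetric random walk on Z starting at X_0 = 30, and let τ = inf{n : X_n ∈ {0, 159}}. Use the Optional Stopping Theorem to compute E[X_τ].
E[X_τ] = 30

X_n is a martingale and τ is a bounded-mean stopping time (indeed τ is finite a.s. with bounded expectation since the walk is in a bounded region). By the OST, E[X_τ] = E[X_0] = 30. Equivalently: E[X_τ] = 159 · P(hit 159 first) + 0 · P(hit 0 first) = 159 · (30/159) = 30.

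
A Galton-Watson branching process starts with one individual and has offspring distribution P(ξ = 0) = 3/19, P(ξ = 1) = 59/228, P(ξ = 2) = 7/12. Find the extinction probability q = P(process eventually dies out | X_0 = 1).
q = 36/133

The pgf is f(s) = 3/19 + 59/228·s + 7/12·s². The extinction probability q is the smallest fixed point of f in [0, 1]. Setting s = f(s):
  7/12·s² + (59/228 − 1)·s + 3/19 = 0
  7/12·s² − (3/19 + 7/12)·s + 3/19 = 0
which factors as (s − 1)·(7/12·s − 3/19) = 0, giving roots s = 1 and s = (3/19)/(7/12) = 36/133.
Mean offspring μ = 59/228 + 2·7/12 = 325/228 > 1 (supercritical), so q < 1. The extinction probability is the smaller root: q = (3/19)/(7/12) = 36/133.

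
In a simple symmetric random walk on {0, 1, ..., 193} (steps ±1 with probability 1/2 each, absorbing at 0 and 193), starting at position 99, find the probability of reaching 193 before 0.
P(hit 193 before 0) = 99/193

Let u_k = P(hit 193 before 0 | start at k). Then u_0 = 0, u_193 = 1, and u_k = u_{k-1}/2 + u_{k+1}/2 for 1 ≤ k ≤ 192. This harmonic recurrence is solved by u_k = k/193, giving u_99 = 99/193.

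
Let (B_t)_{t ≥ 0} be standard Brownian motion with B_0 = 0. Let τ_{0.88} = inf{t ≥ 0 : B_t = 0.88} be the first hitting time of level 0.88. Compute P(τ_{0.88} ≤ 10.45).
P(τ_{0.88} ≤ 10.45) = 2(1 − Φ(0.88/√10.45)) = 2(1 − Φ(0.2722)) ≈ 0.7855

By the reflection principle for standard BM, P(τ_b ≤ t) = 2 · P(B_t ≥ b). Since B_t ~ N(0, t), P(B_t ≥ 0.88) = 1 − Φ(0.88/√t) = 1 − Φ(0.88/√10.45) = 1 − Φ(0.2722) ≈ 0.39273. Doubling: P(τ_{0.88} ≤ 10.45) ≈ 2 · 0.39273 = 0.78546 ≈ 0.7855.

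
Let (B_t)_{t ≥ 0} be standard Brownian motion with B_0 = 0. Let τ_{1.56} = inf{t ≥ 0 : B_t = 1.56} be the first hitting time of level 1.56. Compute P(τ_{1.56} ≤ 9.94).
P(τ_{1.56} ≤ 9.94) = 2(1 − Φ(1.56/√9.94)) = 2(1 − Φ(0.4948)) ≈ 0.6207

By the reflection principle for standard BM, P(τ_b ≤ t) = 2 · P(B_t ≥ b). Since B_t ~ N(0, t), P(B_t ≥ 1.56) = 1 − Φ(1.56/√t) = 1 − Φ(1.56/√9.94) = 1 − Φ(0.4948) ≈ 0.31037. Doubling: P(τ_{1.56} ≤ 9.94) ≈ 2 · 0.31037 = 0.62074 ≈ 0.6207.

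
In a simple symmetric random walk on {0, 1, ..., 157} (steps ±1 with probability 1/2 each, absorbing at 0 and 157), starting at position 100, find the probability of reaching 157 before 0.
P(hit 157 before 0) = 100/157

Let u_k = P(hit 157 before 0 | start at k). Then u_0 = 0, u_157 = 1, and u_k = u_{k-1}/2 + u_{k+1}/2 for 1 ≤ k ≤ 156. This harmonic recurrence is solved by u_k = k/157, giving u_100 = 100/157.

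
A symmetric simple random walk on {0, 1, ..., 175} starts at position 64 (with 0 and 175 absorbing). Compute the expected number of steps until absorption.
E[τ | X_0 = 64] = 7104

Let v_k = E[τ | X_0 = k]. Boundary: v_0 = v_175 = 0. Recurrence: v_k = 1 + (v_{k-1} + v_{k+1})/2 for 1 ≤ k ≤ 174. The particular solution to v_k − (v_{k-1} + v_{k+1})/2 = 1 is v_k = −k^2. Adding homogeneous solution A + B k and matching boundaries gives v_k = k (175 − k). Substituting k = 64: v_64 = 64 · 111 = 7104.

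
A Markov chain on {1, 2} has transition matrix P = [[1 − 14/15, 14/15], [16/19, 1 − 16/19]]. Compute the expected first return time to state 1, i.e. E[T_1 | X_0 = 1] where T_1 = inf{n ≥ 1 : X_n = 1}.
E[T_1 | X_0 = 1] = 1/π_1 = 253/120

For an irreducible recurrent Markov chain with stationary distribution π, E[T_i | X_0 = i] = 1/π_i (Kac's formula). Here π_1 = (16/19)/(14/15 + 16/19) = (16/19)/(506/285) = 120/253, so E[T_1 | X_0 = 1] = 1/π_1 = (14/15 + 16/19)/(16/19) = (506/285)/(16/19) = 253/120.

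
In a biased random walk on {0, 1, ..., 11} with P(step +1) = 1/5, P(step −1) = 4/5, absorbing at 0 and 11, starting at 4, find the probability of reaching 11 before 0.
P(hit 11 before 0) = (1 − (4)^4) / (1 − (4)^11) = 85/1398101

Let u_k denote P(reach 11 before 0 | start at k). Boundary: u_0 = 0, u_11 = 1. Recurrence: u_k = 1/5·u_{k+1} + 4/5·u_{k-1} for 1 ≤ k ≤ 10. Try u_k = A + B·r^k with r = q/p = (4/5)/(1/5) = 4. Substitution satisfies the recurrence; boundary conditions give:
  u_k = (1 − r^k) / (1 − r^N) = (1 − (4)^4) / (1 − (4)^11) = 85/1398101.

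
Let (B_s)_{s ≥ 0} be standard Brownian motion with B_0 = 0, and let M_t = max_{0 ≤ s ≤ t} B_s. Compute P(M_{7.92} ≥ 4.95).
P(M_{7.92} ≥ 4.95) = 2·P(B_{7.92} ≥ 4.95) = 2(1 − Φ(4.95/√7.92)) ≈ 0.0786

By the reflection principle for Brownian motion, P(M_t ≥ a) = 2 · P(B_t ≥ a) for a ≥ 0. Since B_t ~ N(0, t), P(B_t ≥ 4.95) = 1 − Φ(4.95/√t) = 1 − Φ(4.95/√7.92) = 1 − Φ(1.7589). So
  P(M_{7.92} ≥ 4.95) = 2(1 − Φ(1.7589)) ≈ 0.0786.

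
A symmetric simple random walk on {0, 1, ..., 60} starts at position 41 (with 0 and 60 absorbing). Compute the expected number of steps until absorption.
E[τ | X_0 = 41] = 779

Let v_k = E[τ | X_0 = k]. Boundary: v_0 = v_60 = 0. Recurrence: v_k = 1 + (v_{k-1} + v_{k+1})/2 for 1 ≤ k ≤ 59. The particular solution to v_k − (v_{k-1} + v_{k+1})/2 = 1 is v_k = −k^2. Adding homogeneous solution A + B k and matching boundaries gives v_k = k (60 − k). Substituting k = 41: v_41 = 41 · 19 = 779.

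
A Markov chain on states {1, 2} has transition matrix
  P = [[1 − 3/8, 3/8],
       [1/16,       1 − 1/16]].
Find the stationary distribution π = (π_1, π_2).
π_1 = 1/7, π_2 = 6/7

Solve πP = π with π_1 + π_2 = 1. From πP = π: π_1 · (1 − 3/8) + π_2 · 1/16 = π_1 ⇒ π_2 · 1/16 = π_1 · 3/8 ⇒ π_2/π_1 = (3/8)/(1/16) = 6. Together with π_1 + π_2 = 1:
  π_1 = (1/16)/(3/8 + 1/16) = (1/16)/(7/16) = 1/7,
  π_2 = (3/8)/(3/8 + 1/16) = (3/8)/(7/16) = 6/7.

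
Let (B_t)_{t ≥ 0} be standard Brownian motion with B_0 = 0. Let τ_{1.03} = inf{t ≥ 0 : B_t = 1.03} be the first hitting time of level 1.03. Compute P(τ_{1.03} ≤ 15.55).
P(τ_{1.03} ≤ 15.55) = 2(1 − Φ(1.03/√15.55)) = 2(1 − Φ(0.2612)) ≈ 0.7939

By the reflection principle for standard BM, P(τ_b ≤ t) = 2 · P(B_t ≥ b). Since B_t ~ N(0, t), P(B_t ≥ 1.03) = 1 − Φ(1.03/√t) = 1 − Φ(1.03/√15.55) = 1 − Φ(0.2612) ≈ 0.39697. Doubling: P(τ_{1.03} ≤ 15.55) ≈ 2 · 0.39697 = 0.79394 ≈ 0.7939.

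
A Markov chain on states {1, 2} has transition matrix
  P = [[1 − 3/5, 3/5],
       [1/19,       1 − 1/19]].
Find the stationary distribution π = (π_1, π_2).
π_1 = 5/62, π_2 = 57/62

Solve πP = π with π_1 + π_2 = 1. From πP = π: π_1 · (1 − 3/5) + π_2 · 1/19 = π_1 ⇒ π_2 · 1/19 = π_1 · 3/5 ⇒ π_2/π_1 = (3/5)/(1/19) = 57/5. Together with π_1 + π_2 = 1:
  π_1 = (1/19)/(3/5 + 1/19) = (1/19)/(62/95) = 5/62,
  π_2 = (3/5)/(3/5 + 1/19) = (3/5)/(62/95) = 57/62.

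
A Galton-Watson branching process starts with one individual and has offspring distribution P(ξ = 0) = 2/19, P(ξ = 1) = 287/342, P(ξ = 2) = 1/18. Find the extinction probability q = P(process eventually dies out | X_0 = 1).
q = 1

Mean offspring μ = 0·2/19 + 1·287/342 + 2·1/18 = 325/342 ≤ 1. For μ ≤ 1 with offspring not concentrated at 1, the Galton-Watson process goes extinct almost surely, so q = 1.
(Algebraic check: The pgf is f(s) = 2/19 + 287/342·s + 1/18·s². The extinction probability q is the smallest fixed point of f in [0, 1]. Setting s = f(s):
  1/18·s² + (287/342 − 1)·s + 2/19 = 0
  1/18·s² − (2/19 + 1/18)·s + 2/19 = 0
which factors as (s − 1)·(1/18·s − 2/19) = 0, giving roots s = 1 and s = (2/19)/(1/18) = 36/19. Since 36/19 ≥ 1, the smallest root in [0, 1] is s = 1.)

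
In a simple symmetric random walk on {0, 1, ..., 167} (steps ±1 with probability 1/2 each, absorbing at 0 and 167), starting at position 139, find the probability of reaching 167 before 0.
P(hit 167 before 0) = 139/167

Let u_k = P(hit 167 before 0 | start at k). Then u_0 = 0, u_167 = 1, and u_k = u_{k-1}/2 + u_{k+1}/2 for 1 ≤ k ≤ 166. This harmonic recurrence is solved by u_k = k/167, giving u_139 = 139/167.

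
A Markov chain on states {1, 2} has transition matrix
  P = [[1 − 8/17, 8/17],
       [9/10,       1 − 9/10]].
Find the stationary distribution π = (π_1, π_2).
π_1 = 153/233, π_2 = 80/233

Solve πP = π with π_1 + π_2 = 1. From πP = π: π_1 · (1 − 8/17) + π_2 · 9/10 = π_1 ⇒ π_2 · 9/10 = π_1 · 8/17 ⇒ π_2/π_1 = (8/17)/(9/10) = 80/153. Together with π_1 + π_2 = 1:
  π_1 = (9/10)/(8/17 + 9/10) = (9/10)/(233/170) = 153/233,
  π_2 = (8/17)/(8/17 + 9/10) = (8/17)/(233/170) = 80/233.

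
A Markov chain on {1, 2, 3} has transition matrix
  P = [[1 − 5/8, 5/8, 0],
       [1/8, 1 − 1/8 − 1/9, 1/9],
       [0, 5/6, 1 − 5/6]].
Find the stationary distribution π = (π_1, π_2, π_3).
π = (3/20, 3/4, 1/10)

This is a birth-death chain on three states, which satisfies detailed balance: π_1 · P_{12} = π_2 · P_{21} and π_2 · P_{23} = π_3 · P_{32}.
From π_1 · 5/8 = π_2 · 1/8: π_2/π_1 = (5/8)/(1/8) = 5.
From π_2 · 1/9 = π_3 · 5/6: π_3/π_2 = (1/9)/(5/6) = 2/15.
Take π_1 proportional to 1; then unnormalized π = (1, 5, 2/3). Normalize by dividing by the sum 20/3:
  π = (3/20, 3/4, 1/10).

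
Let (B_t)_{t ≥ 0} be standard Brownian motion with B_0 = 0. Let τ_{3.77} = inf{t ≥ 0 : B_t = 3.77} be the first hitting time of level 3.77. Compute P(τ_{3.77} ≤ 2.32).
P(τ_{3.77} ≤ 2.32) = 2(1 − Φ(3.77/√2.32)) = 2(1 − Φ(2.4751)) ≈ 0.0133

By the reflection principle for standard BM, P(τ_b ≤ t) = 2 · P(B_t ≥ b). Since B_t ~ N(0, t), P(B_t ≥ 3.77) = 1 − Φ(3.77/√t) = 1 − Φ(3.77/√2.32) = 1 − Φ(2.4751) ≈ 0.00666. Doubling: P(τ_{3.77} ≤ 2.32) ≈ 2 · 0.00666 = 0.01332 ≈ 0.0133.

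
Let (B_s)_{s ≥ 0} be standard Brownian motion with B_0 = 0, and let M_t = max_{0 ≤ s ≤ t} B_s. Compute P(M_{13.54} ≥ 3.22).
P(M_{13.54} ≥ 3.22) = 2·P(B_{13.54} ≥ 3.22) = 2(1 − Φ(3.22/√13.54)) ≈ 0.3815

By the reflection principle for Brownian motion, P(M_t ≥ a) = 2 · P(B_t ≥ a) for a ≥ 0. Since B_t ~ N(0, t), P(B_t ≥ 3.22) = 1 − Φ(3.22/√t) = 1 − Φ(3.22/√13.54) = 1 − Φ(0.8751). So
  P(M_{13.54} ≥ 3.22) = 2(1 − Φ(0.8751)) ≈ 0.3815.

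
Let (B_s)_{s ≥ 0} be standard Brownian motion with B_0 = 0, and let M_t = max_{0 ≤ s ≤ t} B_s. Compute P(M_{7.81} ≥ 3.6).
P(M_{7.81} ≥ 3.6) = 2·P(B_{7.81} ≥ 3.6) = 2(1 − Φ(3.6/√7.81)) ≈ 0.1977

By the reflection principle for Brownian motion, P(M_t ≥ a) = 2 · P(B_t ≥ a) for a ≥ 0. Since B_t ~ N(0, t), P(B_t ≥ 3.6) = 1 − Φ(3.6/√t) = 1 − Φ(3.6/√7.81) = 1 − Φ(1.2882). So
  P(M_{7.81} ≥ 3.6) = 2(1 − Φ(1.2882)) ≈ 0.1977.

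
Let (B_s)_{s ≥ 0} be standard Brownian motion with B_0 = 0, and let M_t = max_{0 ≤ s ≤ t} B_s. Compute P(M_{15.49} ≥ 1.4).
P(M_{15.49} ≥ 1.4) = 2·P(B_{15.49} ≥ 1.4) = 2(1 − Φ(1.4/√15.49)) ≈ 0.7221

By the reflection principle for Brownian motion, P(M_t ≥ a) = 2 · P(B_t ≥ a) for a ≥ 0. Since B_t ~ N(0, t), P(B_t ≥ 1.4) = 1 − Φ(1.4/√t) = 1 − Φ(1.4/√15.49) = 1 − Φ(0.3557). So
  P(M_{15.49} ≥ 1.4) = 2(1 − Φ(0.3557)) ≈ 0.7221.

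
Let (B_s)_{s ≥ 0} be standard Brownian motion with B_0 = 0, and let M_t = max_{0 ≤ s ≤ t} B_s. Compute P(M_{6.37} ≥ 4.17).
P(M_{6.37} ≥ 4.17) = 2·P(B_{6.37} ≥ 4.17) = 2(1 − Φ(4.17/√6.37)) ≈ 0.0985

By the reflection principle for Brownian motion, P(M_t ≥ a) = 2 · P(B_t ≥ a) for a ≥ 0. Since B_t ~ N(0, t), P(B_t ≥ 4.17) = 1 − Φ(4.17/√t) = 1 − Φ(4.17/√6.37) = 1 − Φ(1.6522). So
  P(M_{6.37} ≥ 4.17) = 2(1 − Φ(1.6522)) ≈ 0.0985.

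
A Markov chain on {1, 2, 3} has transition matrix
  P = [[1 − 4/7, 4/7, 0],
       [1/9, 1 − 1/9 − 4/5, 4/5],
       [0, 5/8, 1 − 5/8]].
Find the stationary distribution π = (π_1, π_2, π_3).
π = (175/2227, 900/2227, 1152/2227)

This is a birth-death chain on three states, which satisfies detailed balance: π_1 · P_{12} = π_2 · P_{21} and π_2 · P_{23} = π_3 · P_{32}.
From π_1 · 4/7 = π_2 · 1/9: π_2/π_1 = (4/7)/(1/9) = 36/7.
From π_2 · 4/5 = π_3 · 5/8: π_3/π_2 = (4/5)/(5/8) = 32/25.
Take π_1 proportional to 1; then unnormalized π = (1, 36/7, 1152/175). Normalize by dividing by the sum 2227/175:
  π = (175/2227, 900/2227, 1152/2227).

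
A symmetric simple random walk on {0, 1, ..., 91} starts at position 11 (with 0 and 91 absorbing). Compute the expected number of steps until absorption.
E[τ | X_0 = 11] = 880

Let v_k = E[τ | X_0 = k]. Boundary: v_0 = v_91 = 0. Recurrence: v_k = 1 + (v_{k-1} + v_{k+1})/2 for 1 ≤ k ≤ 90. The particular solution to v_k − (v_{k-1} + v_{k+1})/2 = 1 is v_k = −k^2. Adding homogeneous solution A + B k and matching boundaries gives v_k = k (91 − k). Substituting k = 11: v_11 = 11 · 80 = 880.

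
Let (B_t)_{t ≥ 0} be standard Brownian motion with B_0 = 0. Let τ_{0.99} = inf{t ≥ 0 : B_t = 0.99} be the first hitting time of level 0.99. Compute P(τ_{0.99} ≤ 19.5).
P(τ_{0.99} ≤ 19.5) = 2(1 − Φ(0.99/√19.5)) = 2(1 − Φ(0.2242)) ≈ 0.8226

By the reflection principle for standard BM, P(τ_b ≤ t) = 2 · P(B_t ≥ b). Since B_t ~ N(0, t), P(B_t ≥ 0.99) = 1 − Φ(0.99/√t) = 1 − Φ(0.99/√19.5) = 1 − Φ(0.2242) ≈ 0.41130. Doubling: P(τ_{0.99} ≤ 19.5) ≈ 2 · 0.41130 = 0.82260 ≈ 0.8226.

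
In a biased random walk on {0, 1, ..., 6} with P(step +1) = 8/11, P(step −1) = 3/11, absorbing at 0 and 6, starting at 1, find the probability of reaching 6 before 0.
P(hit 6 before 0) = (1 − (3/8)^1) / (1 − (3/8)^6) = 32768/52283

Let u_k denote P(reach 6 before 0 | start at k). Boundary: u_0 = 0, u_6 = 1. Recurrence: u_k = 8/11·u_{k+1} + 3/11·u_{k-1} for 1 ≤ k ≤ 5. Try u_k = A + B·r^k with r = q/p = (3/11)/(8/11) = 3/8. Substitution satisfies the recurrence; boundary conditions give:
  u_k = (1 − r^k) / (1 − r^N) = (1 − (3/8)^1) / (1 − (3/8)^6) = 32768/52283.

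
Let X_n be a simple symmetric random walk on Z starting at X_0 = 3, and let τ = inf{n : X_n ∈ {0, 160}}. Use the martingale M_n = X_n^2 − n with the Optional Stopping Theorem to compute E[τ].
E[τ] = 471

M_n = X_n^2 − n is a martingale (since E[X_{n+1}^2 | F_n] = X_n^2 + 1). By OST (τ has finite mean in a bounded region), E[M_τ] = E[M_0] = X_0^2 − 0 = 3^2 = 9. Also E[M_τ] = E[X_τ^2] − E[τ]. The walk exits at 0 or 160, with P(hit 160 first) = 3/160, so E[X_τ^2] = 160^2 · 3/160 + 0 = 480. Thus E[τ] = E[X_τ^2] − E[M_τ] = 480 − 9 = 471 = 3(160 − 3) = 471.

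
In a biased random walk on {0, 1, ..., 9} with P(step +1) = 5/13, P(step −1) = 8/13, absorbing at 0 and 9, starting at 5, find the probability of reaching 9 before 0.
P(hit 9 before 0) = (1 − (8/5)^5) / (1 − (8/5)^9) = 6175625/44088201

Let u_k denote P(reach 9 before 0 | start at k). Boundary: u_0 = 0, u_9 = 1. Recurrence: u_k = 5/13·u_{k+1} + 8/13·u_{k-1} for 1 ≤ k ≤ 8. Try u_k = A + B·r^k with r = q/p = (8/13)/(5/13) = 8/5. Substitution satisfies the recurrence; boundary conditions give:
  u_k = (1 − r^k) / (1 − r^N) = (1 − (8/5)^5) / (1 − (8/5)^9) = 6175625/44088201.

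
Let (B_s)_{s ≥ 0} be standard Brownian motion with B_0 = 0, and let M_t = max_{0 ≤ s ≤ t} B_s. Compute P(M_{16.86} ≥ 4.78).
P(M_{16.86} ≥ 4.78) = 2·P(B_{16.86} ≥ 4.78) = 2(1 − Φ(4.78/√16.86)) ≈ 0.2444

By the reflection principle for Brownian motion, P(M_t ≥ a) = 2 · P(B_t ≥ a) for a ≥ 0. Since B_t ~ N(0, t), P(B_t ≥ 4.78) = 1 − Φ(4.78/√t) = 1 − Φ(4.78/√16.86) = 1 − Φ(1.1641). So
  P(M_{16.86} ≥ 4.78) = 2(1 − Φ(1.1641)) ≈ 0.2444.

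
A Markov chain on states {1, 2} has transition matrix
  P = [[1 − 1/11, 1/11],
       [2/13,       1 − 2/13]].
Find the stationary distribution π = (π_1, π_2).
π_1 = 22/35, π_2 = 13/35

Solve πP = π with π_1 + π_2 = 1. From πP = π: π_1 · (1 − 1/11) + π_2 · 2/13 = π_1 ⇒ π_2 · 2/13 = π_1 · 1/11 ⇒ π_2/π_1 = (1/11)/(2/13) = 13/22. Together with π_1 + π_2 = 1:
  π_1 = (2/13)/(1/11 + 2/13) = (2/13)/(35/143) = 22/35,
  π_2 = (1/11)/(1/11 + 2/13) = (1/11)/(35/143) = 13/35.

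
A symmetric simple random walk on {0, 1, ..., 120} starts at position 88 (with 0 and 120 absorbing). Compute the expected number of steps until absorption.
E[τ | X_0 = 88] = 2816

Let v_k = E[τ | X_0 = k]. Boundary: v_0 = v_120 = 0. Recurrence: v_k = 1 + (v_{k-1} + v_{k+1})/2 for 1 ≤ k ≤ 119. The particular solution to v_k − (v_{k-1} + v_{k+1})/2 = 1 is v_k = −k^2. Adding homogeneous solution A + B k and matching boundaries gives v_k = k (120 − k). Substituting k = 88: v_88 = 88 · 32 = 2816.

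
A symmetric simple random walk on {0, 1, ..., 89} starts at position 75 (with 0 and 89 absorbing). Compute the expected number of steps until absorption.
E[τ | X_0 = 75] = 1050

Let v_k = E[τ | X_0 = k]. Boundary: v_0 = v_89 = 0. Recurrence: v_k = 1 + (v_{k-1} + v_{k+1})/2 for 1 ≤ k ≤ 88. The particular solution to v_k − (v_{k-1} + v_{k+1})/2 = 1 is v_k = −k^2. Adding homogeneous solution A + B k and matching boundaries gives v_k = k (89 − k). Substituting k = 75: v_75 = 75 · 14 = 1050.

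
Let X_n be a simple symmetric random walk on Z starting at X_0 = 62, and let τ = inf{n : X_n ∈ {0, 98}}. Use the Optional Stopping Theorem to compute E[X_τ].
E[X_τ] = 62

X_n is a martingale and τ is a bounded-mean stopping time (indeed τ is finite a.s. with bounded expectation since the walk is in a bounded region). By the OST, E[X_τ] = E[X_0] = 62. Equivalently: E[X_τ] = 98 · P(hit 98 first) + 0 · P(hit 0 first) = 98 · (62/98) = 62.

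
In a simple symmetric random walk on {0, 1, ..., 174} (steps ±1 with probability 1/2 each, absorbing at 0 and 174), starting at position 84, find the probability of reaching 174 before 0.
P(hit 174 before 0) = 84/174 = 14/29

Let u_k = P(hit 174 before 0 | start at k). Then u_0 = 0, u_174 = 1, and u_k = u_{k-1}/2 + u_{k+1}/2 for 1 ≤ k ≤ 173. This harmonic recurrence is solved by u_k = k/174, giving u_84 = 84/174 = 14/29.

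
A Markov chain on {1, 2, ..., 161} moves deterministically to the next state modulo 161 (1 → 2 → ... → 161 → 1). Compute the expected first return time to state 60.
E[T_60 | X_0 = 60] = 161

The chain cycles deterministically, so starting at state 60 it returns in exactly 161 steps. Equivalently, the stationary distribution is uniform π_j = 1/161 for every state j, so by Kac's formula E[T_60] = 1/π_60 = 161.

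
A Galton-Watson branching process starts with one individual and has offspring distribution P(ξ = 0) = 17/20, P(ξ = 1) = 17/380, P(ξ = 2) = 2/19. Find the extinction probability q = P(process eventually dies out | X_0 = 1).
q = 1

Mean offspring μ = 0·17/20 + 1·17/380 + 2·2/19 = 97/380 ≤ 1. For μ ≤ 1 with offspring not concentrated at 1, the Galton-Watson process goes extinct almost surely, so q = 1.
(Algebraic check: The pgf is f(s) = 17/20 + 17/380·s + 2/19·s². The extinction probability q is the smallest fixed point of f in [0, 1]. Setting s = f(s):
  2/19·s² + (17/380 − 1)·s + 17/20 = 0
  2/19·s² − (17/20 + 2/19)·s + 17/20 = 0
which factors as (s − 1)·(2/19·s − 17/20) = 0, giving roots s = 1 and s = (17/20)/(2/19) = 323/40. Since 323/40 ≥ 1, the smallest root in [0, 1] is s = 1.)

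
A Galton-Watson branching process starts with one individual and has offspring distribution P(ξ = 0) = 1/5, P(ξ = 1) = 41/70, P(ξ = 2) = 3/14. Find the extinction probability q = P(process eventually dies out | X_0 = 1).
q = 14/15

The pgf is f(s) = 1/5 + 41/70·s + 3/14·s². The extinction probability q is the smallest fixed point of f in [0, 1]. Setting s = f(s):
  3/14·s² + (41/70 − 1)·s + 1/5 = 0
  3/14·s² − (1/5 + 3/14)·s + 1/5 = 0
which factors as (s − 1)·(3/14·s − 1/5) = 0, giving roots s = 1 and s = (1/5)/(3/14) = 14/15.
Mean offspring μ = 41/70 + 2·3/14 = 71/70 > 1 (supercritical), so q < 1. The extinction probability is the smaller root: q = (1/5)/(3/14) = 14/15.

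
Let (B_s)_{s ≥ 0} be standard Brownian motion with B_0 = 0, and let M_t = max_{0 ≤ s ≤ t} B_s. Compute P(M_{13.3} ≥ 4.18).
P(M_{13.3} ≥ 4.18) = 2·P(B_{13.3} ≥ 4.18) = 2(1 − Φ(4.18/√13.3)) ≈ 0.2517

By the reflection principle for Brownian motion, P(M_t ≥ a) = 2 · P(B_t ≥ a) for a ≥ 0. Since B_t ~ N(0, t), P(B_t ≥ 4.18) = 1 − Φ(4.18/√t) = 1 − Φ(4.18/√13.3) = 1 − Φ(1.1462). So
  P(M_{13.3} ≥ 4.18) = 2(1 − Φ(1.1462)) ≈ 0.2517.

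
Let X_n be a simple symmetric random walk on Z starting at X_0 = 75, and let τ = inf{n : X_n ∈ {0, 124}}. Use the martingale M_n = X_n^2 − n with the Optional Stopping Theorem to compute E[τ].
E[τ] = 3675

M_n = X_n^2 − n is a martingale (since E[X_{n+1}^2 | F_n] = X_n^2 + 1). By OST (τ has finite mean in a bounded region), E[M_τ] = E[M_0] = X_0^2 − 0 = 75^2 = 5625. Also E[M_τ] = E[X_τ^2] − E[τ]. The walk exits at 0 or 124, with P(hit 124 first) = 75/124, so E[X_τ^2] = 124^2 · 75/124 + 0 = 9300. Thus E[τ] = E[X_τ^2] − E[M_τ] = 9300 − 5625 = 3675 = 75(124 − 75) = 3675.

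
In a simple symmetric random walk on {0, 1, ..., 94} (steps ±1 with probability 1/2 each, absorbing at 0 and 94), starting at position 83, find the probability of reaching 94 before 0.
P(hit 94 before 0) = 83/94

Let u_k = P(hit 94 before 0 | start at k). Then u_0 = 0, u_94 = 1, and u_k = u_{k-1}/2 + u_{k+1}/2 for 1 ≤ k ≤ 93. This harmonic recurrence is solved by u_k = k/94, giving u_83 = 83/94.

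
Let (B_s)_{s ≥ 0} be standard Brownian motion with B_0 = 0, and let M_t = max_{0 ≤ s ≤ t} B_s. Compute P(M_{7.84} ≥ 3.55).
P(M_{7.84} ≥ 3.55) = 2·P(B_{7.84} ≥ 3.55) = 2(1 − Φ(3.55/√7.84)) ≈ 0.2048

By the reflection principle for Brownian motion, P(M_t ≥ a) = 2 · P(B_t ≥ a) for a ≥ 0. Since B_t ~ N(0, t), P(B_t ≥ 3.55) = 1 − Φ(3.55/√t) = 1 − Φ(3.55/√7.84) = 1 − Φ(1.2679). So
  P(M_{7.84} ≥ 3.55) = 2(1 − Φ(1.2679)) ≈ 0.2048.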